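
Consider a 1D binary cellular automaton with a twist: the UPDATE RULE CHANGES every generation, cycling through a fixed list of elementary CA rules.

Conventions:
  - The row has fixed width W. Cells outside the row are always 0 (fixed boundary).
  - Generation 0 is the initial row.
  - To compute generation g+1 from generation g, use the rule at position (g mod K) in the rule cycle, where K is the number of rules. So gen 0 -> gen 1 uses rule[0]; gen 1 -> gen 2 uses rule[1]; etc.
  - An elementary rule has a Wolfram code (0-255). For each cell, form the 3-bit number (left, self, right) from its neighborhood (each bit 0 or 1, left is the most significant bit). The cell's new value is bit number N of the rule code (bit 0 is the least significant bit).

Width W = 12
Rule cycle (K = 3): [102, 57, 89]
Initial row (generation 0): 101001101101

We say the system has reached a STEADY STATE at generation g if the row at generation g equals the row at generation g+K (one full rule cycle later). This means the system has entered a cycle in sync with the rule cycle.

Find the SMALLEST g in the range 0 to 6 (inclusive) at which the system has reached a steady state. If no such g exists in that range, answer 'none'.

Gen 0: 101001101101
Gen 1 (rule 102): 111010110111
Gen 2 (rule 57): 100101101100
Gen 3 (rule 89): 010001101111
Gen 4 (rule 102): 110010110001
Gen 5 (rule 57): 101001101100
Gen 6 (rule 89): 000101101111
Gen 7 (rule 102): 001110110001
Gen 8 (rule 57): 101001101100
Gen 9 (rule 89): 000101101111

Answer: 5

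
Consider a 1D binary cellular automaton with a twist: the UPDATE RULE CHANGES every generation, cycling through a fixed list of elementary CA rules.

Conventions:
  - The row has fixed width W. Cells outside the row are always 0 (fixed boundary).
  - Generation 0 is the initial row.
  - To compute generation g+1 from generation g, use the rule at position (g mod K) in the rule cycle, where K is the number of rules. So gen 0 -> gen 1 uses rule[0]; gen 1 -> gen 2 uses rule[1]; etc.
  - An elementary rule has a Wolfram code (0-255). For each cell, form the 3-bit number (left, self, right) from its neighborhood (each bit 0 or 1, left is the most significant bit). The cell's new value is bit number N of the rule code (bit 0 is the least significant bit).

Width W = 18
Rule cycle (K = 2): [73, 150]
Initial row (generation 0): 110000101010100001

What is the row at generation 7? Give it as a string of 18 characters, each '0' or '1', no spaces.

Answer: 000001011011000110

Derivation:
Gen 0: 110000101010100001
Gen 1 (rule 73): 110110000000001100
Gen 2 (rule 150): 000001000000010010
Gen 3 (rule 73): 111100011111000000
Gen 4 (rule 150): 011010101110100000
Gen 5 (rule 73): 011000001010001111
Gen 6 (rule 150): 100100011011010110
Gen 7 (rule 73): 000001011011000110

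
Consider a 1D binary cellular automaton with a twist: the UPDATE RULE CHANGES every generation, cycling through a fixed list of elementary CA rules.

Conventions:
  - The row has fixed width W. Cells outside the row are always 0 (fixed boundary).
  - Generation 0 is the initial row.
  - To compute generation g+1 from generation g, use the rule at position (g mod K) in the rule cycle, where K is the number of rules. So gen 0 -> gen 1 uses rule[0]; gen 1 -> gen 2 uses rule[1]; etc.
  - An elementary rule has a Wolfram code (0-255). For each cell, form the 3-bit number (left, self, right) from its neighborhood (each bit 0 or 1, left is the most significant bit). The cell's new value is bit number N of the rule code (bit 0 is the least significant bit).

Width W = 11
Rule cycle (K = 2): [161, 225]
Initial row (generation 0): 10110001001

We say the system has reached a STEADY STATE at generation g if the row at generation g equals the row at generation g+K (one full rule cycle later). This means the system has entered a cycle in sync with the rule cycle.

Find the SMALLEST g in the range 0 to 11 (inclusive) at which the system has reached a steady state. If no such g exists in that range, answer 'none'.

Gen 0: 10110001001
Gen 1 (rule 161): 01000100000
Gen 2 (rule 225): 00010001111
Gen 3 (rule 161): 11000100110
Gen 4 (rule 225): 01010000010
Gen 5 (rule 161): 00100111000
Gen 6 (rule 225): 10000011011
Gen 7 (rule 161): 00111000100
Gen 8 (rule 225): 10011010001
Gen 9 (rule 161): 00000100100
Gen 10 (rule 225): 11110000001
Gen 11 (rule 161): 01100111100
Gen 12 (rule 225): 00100011101
Gen 13 (rule 161): 10001001010

Answer: none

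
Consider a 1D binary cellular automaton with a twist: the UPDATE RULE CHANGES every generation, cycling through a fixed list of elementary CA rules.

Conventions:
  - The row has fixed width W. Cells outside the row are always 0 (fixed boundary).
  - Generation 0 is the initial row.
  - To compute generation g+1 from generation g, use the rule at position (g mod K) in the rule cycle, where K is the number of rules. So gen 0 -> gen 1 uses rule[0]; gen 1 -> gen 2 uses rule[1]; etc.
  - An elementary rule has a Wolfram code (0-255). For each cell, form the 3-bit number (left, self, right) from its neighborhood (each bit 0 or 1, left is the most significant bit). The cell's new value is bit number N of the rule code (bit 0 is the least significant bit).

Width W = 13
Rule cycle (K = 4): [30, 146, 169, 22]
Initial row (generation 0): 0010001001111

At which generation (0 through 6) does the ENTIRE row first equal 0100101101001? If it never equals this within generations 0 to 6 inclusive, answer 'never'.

Gen 0: 0010001001111
Gen 1 (rule 30): 0111011111000
Gen 2 (rule 146): 1010001110100
Gen 3 (rule 169): 0100101101001
Gen 4 (rule 22): 1111100001111
Gen 5 (rule 30): 1000010011000
Gen 6 (rule 146): 0100101100100

Answer: 3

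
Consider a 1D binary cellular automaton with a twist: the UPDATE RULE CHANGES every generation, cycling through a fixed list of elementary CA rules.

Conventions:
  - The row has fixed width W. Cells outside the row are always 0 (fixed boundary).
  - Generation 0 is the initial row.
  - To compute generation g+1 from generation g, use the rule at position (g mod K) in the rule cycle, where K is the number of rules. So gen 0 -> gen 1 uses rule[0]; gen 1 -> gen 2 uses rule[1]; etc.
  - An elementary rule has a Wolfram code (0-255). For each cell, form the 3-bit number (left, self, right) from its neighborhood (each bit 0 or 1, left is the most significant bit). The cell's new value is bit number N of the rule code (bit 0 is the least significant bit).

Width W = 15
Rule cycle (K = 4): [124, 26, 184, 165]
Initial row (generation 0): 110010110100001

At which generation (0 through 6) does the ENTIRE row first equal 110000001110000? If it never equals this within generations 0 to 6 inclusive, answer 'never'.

Answer: 6

Derivation:
Gen 0: 110010110100001
Gen 1 (rule 124): 111011111110001
Gen 2 (rule 26): 100010000001010
Gen 3 (rule 184): 010001000000101
Gen 4 (rule 165): 010101011110111
Gen 5 (rule 124): 011111110011101
Gen 6 (rule 26): 110000001110000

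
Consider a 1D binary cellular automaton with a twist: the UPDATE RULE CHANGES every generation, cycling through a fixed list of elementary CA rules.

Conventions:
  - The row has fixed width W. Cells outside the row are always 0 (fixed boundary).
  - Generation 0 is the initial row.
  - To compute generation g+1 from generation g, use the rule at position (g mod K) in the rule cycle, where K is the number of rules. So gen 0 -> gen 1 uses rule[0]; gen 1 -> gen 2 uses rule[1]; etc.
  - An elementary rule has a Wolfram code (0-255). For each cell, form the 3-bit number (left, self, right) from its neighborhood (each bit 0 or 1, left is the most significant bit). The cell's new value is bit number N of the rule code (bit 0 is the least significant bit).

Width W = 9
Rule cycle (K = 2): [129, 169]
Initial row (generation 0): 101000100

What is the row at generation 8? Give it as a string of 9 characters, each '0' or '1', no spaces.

Gen 0: 101000100
Gen 1 (rule 129): 000010001
Gen 2 (rule 169): 111000100
Gen 3 (rule 129): 010010001
Gen 4 (rule 169): 000000100
Gen 5 (rule 129): 111110001
Gen 6 (rule 169): 111100100
Gen 7 (rule 129): 011000001
Gen 8 (rule 169): 010011100

Answer: 010011100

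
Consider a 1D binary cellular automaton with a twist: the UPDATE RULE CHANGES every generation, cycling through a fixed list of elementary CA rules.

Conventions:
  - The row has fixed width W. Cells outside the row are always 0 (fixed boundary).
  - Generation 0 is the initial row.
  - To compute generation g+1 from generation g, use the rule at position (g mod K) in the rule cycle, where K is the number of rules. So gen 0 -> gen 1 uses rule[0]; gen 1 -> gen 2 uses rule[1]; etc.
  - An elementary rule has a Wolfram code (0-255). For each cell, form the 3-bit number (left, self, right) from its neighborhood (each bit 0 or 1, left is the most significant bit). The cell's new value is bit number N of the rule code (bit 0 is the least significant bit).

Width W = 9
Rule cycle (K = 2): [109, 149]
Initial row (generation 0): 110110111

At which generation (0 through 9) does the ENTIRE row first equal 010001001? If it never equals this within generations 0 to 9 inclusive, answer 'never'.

Answer: 3

Derivation:
Gen 0: 110110111
Gen 1 (rule 109): 111111101
Gen 2 (rule 149): 011111001
Gen 3 (rule 109): 010001001
Gen 4 (rule 149): 011101101
Gen 5 (rule 109): 010111111
Gen 6 (rule 149): 010011110
Gen 7 (rule 109): 010010010
Gen 8 (rule 149): 011011011
Gen 9 (rule 109): 011111111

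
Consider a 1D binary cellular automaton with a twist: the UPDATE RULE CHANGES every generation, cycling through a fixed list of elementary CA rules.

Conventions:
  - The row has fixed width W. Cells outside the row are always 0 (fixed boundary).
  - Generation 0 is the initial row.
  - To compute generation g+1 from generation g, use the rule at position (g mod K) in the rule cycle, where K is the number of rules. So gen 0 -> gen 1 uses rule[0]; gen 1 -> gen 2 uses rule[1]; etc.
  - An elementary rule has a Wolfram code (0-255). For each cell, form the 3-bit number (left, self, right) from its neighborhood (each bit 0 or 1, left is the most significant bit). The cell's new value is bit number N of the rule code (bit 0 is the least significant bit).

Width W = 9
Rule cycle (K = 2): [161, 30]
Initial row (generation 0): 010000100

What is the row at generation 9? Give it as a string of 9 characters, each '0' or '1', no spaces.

Answer: 000010010

Derivation:
Gen 0: 010000100
Gen 1 (rule 161): 000110001
Gen 2 (rule 30): 001101011
Gen 3 (rule 161): 100010100
Gen 4 (rule 30): 110110110
Gen 5 (rule 161): 001001000
Gen 6 (rule 30): 011111100
Gen 7 (rule 161): 001111001
Gen 8 (rule 30): 011000111
Gen 9 (rule 161): 000010010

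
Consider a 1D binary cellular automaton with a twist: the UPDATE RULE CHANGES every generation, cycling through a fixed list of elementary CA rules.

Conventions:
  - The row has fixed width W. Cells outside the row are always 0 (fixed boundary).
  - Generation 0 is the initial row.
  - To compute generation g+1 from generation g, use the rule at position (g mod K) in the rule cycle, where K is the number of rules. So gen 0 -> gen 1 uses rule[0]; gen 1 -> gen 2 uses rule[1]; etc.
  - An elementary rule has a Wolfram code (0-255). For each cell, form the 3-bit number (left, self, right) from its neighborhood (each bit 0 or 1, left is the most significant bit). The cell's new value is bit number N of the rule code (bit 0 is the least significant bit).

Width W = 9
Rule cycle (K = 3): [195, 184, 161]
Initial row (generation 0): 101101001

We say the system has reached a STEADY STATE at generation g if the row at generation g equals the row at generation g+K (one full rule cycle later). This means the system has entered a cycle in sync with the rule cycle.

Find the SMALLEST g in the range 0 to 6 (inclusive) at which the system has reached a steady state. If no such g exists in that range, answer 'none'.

Gen 0: 101101001
Gen 1 (rule 195): 000100010
Gen 2 (rule 184): 000010001
Gen 3 (rule 161): 111000100
Gen 4 (rule 195): 011011001
Gen 5 (rule 184): 010110100
Gen 6 (rule 161): 001001001
Gen 7 (rule 195): 110010010
Gen 8 (rule 184): 101001001
Gen 9 (rule 161): 010000000

Answer: none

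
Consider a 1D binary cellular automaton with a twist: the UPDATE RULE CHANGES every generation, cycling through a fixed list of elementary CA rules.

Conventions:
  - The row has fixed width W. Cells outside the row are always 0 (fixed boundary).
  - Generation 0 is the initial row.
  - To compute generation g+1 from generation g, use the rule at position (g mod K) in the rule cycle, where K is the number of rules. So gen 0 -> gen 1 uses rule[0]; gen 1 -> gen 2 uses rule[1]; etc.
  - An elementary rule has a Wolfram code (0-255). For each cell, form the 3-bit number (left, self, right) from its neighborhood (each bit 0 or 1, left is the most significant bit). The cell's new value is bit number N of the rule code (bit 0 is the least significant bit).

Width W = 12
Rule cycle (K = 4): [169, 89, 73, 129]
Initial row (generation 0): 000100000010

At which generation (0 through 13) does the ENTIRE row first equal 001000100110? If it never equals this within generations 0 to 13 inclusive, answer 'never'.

Answer: never

Derivation:
Gen 0: 000100000010
Gen 1 (rule 169): 110001111000
Gen 2 (rule 89): 111101001111
Gen 3 (rule 73): 100100001001
Gen 4 (rule 129): 000001100000
Gen 5 (rule 169): 111101001111
Gen 6 (rule 89): 100100101001
Gen 7 (rule 73): 000000000000
Gen 8 (rule 129): 111111111111
Gen 9 (rule 169): 111111111110
Gen 10 (rule 89): 100000000011
Gen 11 (rule 73): 001111111011
Gen 12 (rule 129): 100111110000
Gen 13 (rule 169): 000111100111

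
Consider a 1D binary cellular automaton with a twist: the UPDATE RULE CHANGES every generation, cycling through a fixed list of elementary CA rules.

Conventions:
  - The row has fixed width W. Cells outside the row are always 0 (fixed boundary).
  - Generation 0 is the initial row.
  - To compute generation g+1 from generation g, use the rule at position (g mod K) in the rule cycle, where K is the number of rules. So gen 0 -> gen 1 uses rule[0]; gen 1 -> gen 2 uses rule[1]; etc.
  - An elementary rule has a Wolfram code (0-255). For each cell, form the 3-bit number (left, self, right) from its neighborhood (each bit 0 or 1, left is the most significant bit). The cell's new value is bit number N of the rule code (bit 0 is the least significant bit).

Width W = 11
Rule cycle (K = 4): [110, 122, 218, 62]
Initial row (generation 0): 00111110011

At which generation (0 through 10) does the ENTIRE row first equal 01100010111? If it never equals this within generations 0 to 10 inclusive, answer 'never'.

Gen 0: 00111110011
Gen 1 (rule 110): 01100010111
Gen 2 (rule 122): 11110101101
Gen 3 (rule 218): 11110001100
Gen 4 (rule 62): 10001011010
Gen 5 (rule 110): 10011111110
Gen 6 (rule 122): 01110000011
Gen 7 (rule 218): 11111000111
Gen 8 (rule 62): 10000101100
Gen 9 (rule 110): 10001111100
Gen 10 (rule 122): 01011000110

Answer: 1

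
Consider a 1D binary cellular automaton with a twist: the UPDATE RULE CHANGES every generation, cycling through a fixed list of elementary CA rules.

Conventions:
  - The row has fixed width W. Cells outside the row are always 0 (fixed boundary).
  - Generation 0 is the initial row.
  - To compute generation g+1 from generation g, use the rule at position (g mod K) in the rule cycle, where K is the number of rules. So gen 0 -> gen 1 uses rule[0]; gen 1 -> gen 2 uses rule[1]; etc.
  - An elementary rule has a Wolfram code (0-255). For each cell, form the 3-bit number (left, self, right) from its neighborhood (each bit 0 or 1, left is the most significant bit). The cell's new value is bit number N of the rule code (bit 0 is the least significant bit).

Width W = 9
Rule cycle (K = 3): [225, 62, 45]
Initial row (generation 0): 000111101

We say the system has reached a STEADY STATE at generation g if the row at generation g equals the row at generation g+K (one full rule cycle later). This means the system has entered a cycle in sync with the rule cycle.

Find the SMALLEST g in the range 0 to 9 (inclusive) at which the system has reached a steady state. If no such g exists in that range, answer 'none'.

Gen 0: 000111101
Gen 1 (rule 225): 110011110
Gen 2 (rule 62): 101110001
Gen 3 (rule 45): 111000101
Gen 4 (rule 225): 011010010
Gen 5 (rule 62): 110111111
Gen 6 (rule 45): 101100000
Gen 7 (rule 225): 010101111
Gen 8 (rule 62): 111111000
Gen 9 (rule 45): 100000011
Gen 10 (rule 225): 001111001
Gen 11 (rule 62): 011000111
Gen 12 (rule 45): 010010100

Answer: none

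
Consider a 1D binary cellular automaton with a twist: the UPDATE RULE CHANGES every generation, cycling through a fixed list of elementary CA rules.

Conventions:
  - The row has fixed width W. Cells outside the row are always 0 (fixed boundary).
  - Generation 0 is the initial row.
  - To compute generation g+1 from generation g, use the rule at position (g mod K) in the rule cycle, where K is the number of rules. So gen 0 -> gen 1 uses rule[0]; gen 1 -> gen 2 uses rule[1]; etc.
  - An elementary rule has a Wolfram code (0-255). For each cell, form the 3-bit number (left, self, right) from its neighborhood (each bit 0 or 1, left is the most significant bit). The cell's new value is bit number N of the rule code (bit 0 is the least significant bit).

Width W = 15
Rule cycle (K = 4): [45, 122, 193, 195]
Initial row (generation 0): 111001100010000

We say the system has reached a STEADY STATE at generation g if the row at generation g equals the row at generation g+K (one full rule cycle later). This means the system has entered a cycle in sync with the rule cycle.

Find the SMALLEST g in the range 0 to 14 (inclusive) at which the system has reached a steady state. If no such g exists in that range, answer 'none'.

Answer: none

Derivation:
Gen 0: 111001100010000
Gen 1 (rule 45): 100001001010111
Gen 2 (rule 122): 010010110101101
Gen 3 (rule 193): 000000010000100
Gen 4 (rule 195): 111111100111001
Gen 5 (rule 45): 100000000100001
Gen 6 (rule 122): 010000001010010
Gen 7 (rule 193): 000111100000000
Gen 8 (rule 195): 111011101111111
Gen 9 (rule 45): 100110011000000
Gen 10 (rule 122): 011111111100000
Gen 11 (rule 193): 001111111101111
Gen 12 (rule 195): 110111111100111
Gen 13 (rule 45): 101100000000100
Gen 14 (rule 122): 011110000001010
Gen 15 (rule 193): 001110111100000
Gen 16 (rule 195): 110110011101111
Gen 17 (rule 45): 101100010011000
Gen 18 (rule 122): 011110101111100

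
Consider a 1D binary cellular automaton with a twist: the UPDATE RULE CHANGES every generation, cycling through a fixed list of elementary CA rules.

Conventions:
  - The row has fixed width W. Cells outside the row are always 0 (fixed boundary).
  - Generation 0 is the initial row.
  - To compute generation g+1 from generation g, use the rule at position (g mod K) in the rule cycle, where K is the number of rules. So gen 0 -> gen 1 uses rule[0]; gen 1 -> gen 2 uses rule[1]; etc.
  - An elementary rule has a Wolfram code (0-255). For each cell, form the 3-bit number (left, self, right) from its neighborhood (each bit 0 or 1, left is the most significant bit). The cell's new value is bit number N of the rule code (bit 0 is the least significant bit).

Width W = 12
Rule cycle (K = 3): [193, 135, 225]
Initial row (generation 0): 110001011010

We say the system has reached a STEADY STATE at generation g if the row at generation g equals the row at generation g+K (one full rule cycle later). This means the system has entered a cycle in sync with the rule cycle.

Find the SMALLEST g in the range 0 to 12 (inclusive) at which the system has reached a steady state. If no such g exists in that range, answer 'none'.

Answer: none

Derivation:
Gen 0: 110001011010
Gen 1 (rule 193): 010100001000
Gen 2 (rule 135): 110101111011
Gen 3 (rule 225): 011010111101
Gen 4 (rule 193): 001000011100
Gen 5 (rule 135): 111011101001
Gen 6 (rule 225): 011101110000
Gen 7 (rule 193): 001100110111
Gen 8 (rule 135): 110001000010
Gen 9 (rule 225): 010100011000
Gen 10 (rule 193): 000001001011
Gen 11 (rule 135): 111111011000
Gen 12 (rule 225): 011111101011
Gen 13 (rule 193): 001111100001
Gen 14 (rule 135): 110111001111
Gen 15 (rule 225): 011011000111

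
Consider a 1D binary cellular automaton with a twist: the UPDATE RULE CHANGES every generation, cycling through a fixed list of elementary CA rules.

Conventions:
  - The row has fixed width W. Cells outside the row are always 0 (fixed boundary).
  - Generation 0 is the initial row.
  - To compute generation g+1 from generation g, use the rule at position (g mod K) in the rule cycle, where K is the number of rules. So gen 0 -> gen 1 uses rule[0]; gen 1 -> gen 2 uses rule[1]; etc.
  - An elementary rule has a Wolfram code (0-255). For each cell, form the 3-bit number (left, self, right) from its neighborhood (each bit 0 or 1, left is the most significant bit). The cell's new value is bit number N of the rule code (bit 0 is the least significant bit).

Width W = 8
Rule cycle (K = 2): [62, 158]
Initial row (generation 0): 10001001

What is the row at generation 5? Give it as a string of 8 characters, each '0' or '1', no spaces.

Answer: 10011110

Derivation:
Gen 0: 10001001
Gen 1 (rule 62): 11011111
Gen 2 (rule 158): 10011110
Gen 3 (rule 62): 11110001
Gen 4 (rule 158): 11101011
Gen 5 (rule 62): 10011110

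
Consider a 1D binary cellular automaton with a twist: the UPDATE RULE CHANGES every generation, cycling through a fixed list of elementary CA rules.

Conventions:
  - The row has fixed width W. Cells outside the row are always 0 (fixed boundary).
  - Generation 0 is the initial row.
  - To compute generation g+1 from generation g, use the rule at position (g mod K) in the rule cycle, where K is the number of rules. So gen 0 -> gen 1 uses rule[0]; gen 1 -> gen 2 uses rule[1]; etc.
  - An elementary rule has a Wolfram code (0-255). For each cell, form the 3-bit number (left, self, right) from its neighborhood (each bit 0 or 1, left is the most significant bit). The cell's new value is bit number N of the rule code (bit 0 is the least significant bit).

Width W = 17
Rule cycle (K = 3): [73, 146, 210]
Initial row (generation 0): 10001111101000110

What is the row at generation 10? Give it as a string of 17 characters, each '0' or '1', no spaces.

Answer: 00111000000110100

Derivation:
Gen 0: 10001111101000110
Gen 1 (rule 73): 00101000100010110
Gen 2 (rule 146): 01000101010100001
Gen 3 (rule 210): 10101000000010010
Gen 4 (rule 73): 00000011111000000
Gen 5 (rule 146): 00000101110100000
Gen 6 (rule 210): 00001000110010000
Gen 7 (rule 73): 11100010110000111
Gen 8 (rule 146): 01010100001001010
Gen 9 (rule 210): 10000010010110001
Gen 10 (rule 73): 00111000000110100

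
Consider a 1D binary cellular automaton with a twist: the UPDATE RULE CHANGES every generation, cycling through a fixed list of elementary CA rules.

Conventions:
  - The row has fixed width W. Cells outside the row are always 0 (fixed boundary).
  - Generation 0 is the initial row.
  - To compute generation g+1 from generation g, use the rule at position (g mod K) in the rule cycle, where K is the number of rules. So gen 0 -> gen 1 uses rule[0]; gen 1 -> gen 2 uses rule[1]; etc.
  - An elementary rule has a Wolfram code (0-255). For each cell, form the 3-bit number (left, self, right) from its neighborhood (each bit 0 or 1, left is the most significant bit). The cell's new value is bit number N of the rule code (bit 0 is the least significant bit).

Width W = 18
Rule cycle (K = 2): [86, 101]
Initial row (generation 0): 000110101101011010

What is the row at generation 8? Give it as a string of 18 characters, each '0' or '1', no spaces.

Gen 0: 000110101101011010
Gen 1 (rule 86): 001010100101001011
Gen 2 (rule 101): 101111100111001101
Gen 3 (rule 86): 100000111001110101
Gen 4 (rule 101): 101110001000011111
Gen 5 (rule 86): 100011011100100001
Gen 6 (rule 101): 101001100100101101
Gen 7 (rule 86): 101110111111100101
Gen 8 (rule 101): 110011000000100111

Answer: 110011000000100111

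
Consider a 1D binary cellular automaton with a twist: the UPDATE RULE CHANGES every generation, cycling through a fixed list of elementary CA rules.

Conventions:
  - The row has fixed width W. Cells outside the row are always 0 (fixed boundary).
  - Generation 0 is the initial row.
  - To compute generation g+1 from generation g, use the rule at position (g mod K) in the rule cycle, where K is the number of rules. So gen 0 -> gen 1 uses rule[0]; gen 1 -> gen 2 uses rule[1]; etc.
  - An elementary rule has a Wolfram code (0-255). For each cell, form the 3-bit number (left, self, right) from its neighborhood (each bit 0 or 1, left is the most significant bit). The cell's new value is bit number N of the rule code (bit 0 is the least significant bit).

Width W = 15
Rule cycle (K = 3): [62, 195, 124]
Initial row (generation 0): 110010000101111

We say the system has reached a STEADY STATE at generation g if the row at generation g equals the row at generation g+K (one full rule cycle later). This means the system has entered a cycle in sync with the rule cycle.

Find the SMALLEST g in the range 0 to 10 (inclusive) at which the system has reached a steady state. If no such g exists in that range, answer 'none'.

Gen 0: 110010000101111
Gen 1 (rule 62): 101111001111000
Gen 2 (rule 195): 000111010111011
Gen 3 (rule 124): 000101111101111
Gen 4 (rule 62): 001111000011000
Gen 5 (rule 195): 110111011101011
Gen 6 (rule 124): 111101110111111
Gen 7 (rule 62): 100011001100000
Gen 8 (rule 195): 001101010101111
Gen 9 (rule 124): 001111111111001
Gen 10 (rule 62): 011000000000111
Gen 11 (rule 195): 101011111111011
Gen 12 (rule 124): 111110000001111
Gen 13 (rule 62): 100001000011000

Answer: none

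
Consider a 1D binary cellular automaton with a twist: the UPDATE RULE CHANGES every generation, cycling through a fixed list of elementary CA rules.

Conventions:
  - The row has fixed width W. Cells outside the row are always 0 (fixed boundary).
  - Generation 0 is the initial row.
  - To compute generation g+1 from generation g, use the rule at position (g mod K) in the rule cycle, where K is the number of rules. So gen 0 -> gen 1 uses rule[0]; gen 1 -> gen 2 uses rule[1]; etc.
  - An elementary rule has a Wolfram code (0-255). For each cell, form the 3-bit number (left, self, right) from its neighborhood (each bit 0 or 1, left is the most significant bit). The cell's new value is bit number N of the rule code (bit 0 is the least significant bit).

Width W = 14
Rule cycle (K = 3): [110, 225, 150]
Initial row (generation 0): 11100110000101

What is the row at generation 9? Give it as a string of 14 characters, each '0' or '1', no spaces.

Gen 0: 11100110000101
Gen 1 (rule 110): 10101110001111
Gen 2 (rule 225): 01010110100111
Gen 3 (rule 150): 11010000111010
Gen 4 (rule 110): 11110001101110
Gen 5 (rule 225): 01110100110110
Gen 6 (rule 150): 10100111000001
Gen 7 (rule 110): 11101101000011
Gen 8 (rule 225): 01110110011001
Gen 9 (rule 150): 10100001100111

Answer: 10100001100111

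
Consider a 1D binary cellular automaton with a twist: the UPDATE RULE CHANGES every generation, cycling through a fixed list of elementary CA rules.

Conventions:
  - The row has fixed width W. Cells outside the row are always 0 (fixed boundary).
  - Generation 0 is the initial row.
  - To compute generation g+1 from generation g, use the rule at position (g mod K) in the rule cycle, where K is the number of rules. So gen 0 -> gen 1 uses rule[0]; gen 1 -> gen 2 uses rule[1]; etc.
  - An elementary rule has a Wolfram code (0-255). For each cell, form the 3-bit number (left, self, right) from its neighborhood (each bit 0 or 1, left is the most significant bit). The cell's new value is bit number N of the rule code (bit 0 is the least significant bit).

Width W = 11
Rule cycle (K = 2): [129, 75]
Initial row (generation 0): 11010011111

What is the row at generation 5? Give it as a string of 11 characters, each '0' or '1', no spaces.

Gen 0: 11010011111
Gen 1 (rule 129): 00000001110
Gen 2 (rule 75): 11111111010
Gen 3 (rule 129): 01111110000
Gen 4 (rule 75): 11000010111
Gen 5 (rule 129): 00011000010

Answer: 00011000010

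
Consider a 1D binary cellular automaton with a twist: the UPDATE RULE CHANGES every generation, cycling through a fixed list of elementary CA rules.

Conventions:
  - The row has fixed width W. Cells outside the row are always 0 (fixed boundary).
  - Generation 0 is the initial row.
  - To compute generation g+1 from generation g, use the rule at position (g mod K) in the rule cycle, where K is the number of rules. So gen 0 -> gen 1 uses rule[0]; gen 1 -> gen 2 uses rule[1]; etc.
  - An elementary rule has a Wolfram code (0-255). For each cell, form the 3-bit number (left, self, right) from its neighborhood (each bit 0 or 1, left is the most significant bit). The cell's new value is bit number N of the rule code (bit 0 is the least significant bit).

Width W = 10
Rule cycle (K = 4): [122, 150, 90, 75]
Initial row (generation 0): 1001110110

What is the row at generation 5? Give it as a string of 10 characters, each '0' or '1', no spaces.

Gen 0: 1001110110
Gen 1 (rule 122): 0111011111
Gen 2 (rule 150): 1010001110
Gen 3 (rule 90): 0001011011
Gen 4 (rule 75): 1110011011
Gen 5 (rule 122): 1011111111

Answer: 1011111111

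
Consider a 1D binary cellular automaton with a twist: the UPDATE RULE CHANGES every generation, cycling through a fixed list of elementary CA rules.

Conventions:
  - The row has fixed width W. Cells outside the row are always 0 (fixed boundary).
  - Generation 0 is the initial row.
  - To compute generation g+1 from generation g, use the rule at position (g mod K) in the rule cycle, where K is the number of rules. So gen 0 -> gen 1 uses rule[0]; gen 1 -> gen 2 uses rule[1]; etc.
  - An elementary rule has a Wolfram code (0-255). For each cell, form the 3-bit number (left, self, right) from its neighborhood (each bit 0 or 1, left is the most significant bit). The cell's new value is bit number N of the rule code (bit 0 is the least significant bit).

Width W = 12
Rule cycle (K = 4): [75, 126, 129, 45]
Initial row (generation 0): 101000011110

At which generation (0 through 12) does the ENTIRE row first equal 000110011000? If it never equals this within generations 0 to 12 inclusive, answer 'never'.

Answer: 10

Derivation:
Gen 0: 101000011110
Gen 1 (rule 75): 000011110010
Gen 2 (rule 126): 000110011111
Gen 3 (rule 129): 110000001110
Gen 4 (rule 45): 100111101000
Gen 5 (rule 75): 001100100011
Gen 6 (rule 126): 011111110111
Gen 7 (rule 129): 001111100010
Gen 8 (rule 45): 101000001010
Gen 9 (rule 75): 000011110000
Gen 10 (rule 126): 000110011000
Gen 11 (rule 129): 110000000011
Gen 12 (rule 45): 100111111010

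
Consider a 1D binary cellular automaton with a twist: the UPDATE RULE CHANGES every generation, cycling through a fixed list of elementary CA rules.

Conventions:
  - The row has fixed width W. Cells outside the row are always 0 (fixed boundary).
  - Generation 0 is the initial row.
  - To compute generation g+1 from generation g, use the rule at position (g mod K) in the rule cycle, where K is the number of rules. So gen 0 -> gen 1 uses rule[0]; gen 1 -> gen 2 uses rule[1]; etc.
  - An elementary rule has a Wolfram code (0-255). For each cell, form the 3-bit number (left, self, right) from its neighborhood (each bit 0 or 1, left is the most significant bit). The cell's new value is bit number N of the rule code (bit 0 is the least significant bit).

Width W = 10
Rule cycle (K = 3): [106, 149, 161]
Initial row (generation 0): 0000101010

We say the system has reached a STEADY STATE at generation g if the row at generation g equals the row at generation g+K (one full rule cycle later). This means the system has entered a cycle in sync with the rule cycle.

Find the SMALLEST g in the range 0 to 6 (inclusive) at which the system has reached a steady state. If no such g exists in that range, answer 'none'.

Gen 0: 0000101010
Gen 1 (rule 106): 0001010100
Gen 2 (rule 149): 1101010111
Gen 3 (rule 161): 0010101010
Gen 4 (rule 106): 0101010100
Gen 5 (rule 149): 0101010111
Gen 6 (rule 161): 0010101010
Gen 7 (rule 106): 0101010100
Gen 8 (rule 149): 0101010111
Gen 9 (rule 161): 0010101010

Answer: 3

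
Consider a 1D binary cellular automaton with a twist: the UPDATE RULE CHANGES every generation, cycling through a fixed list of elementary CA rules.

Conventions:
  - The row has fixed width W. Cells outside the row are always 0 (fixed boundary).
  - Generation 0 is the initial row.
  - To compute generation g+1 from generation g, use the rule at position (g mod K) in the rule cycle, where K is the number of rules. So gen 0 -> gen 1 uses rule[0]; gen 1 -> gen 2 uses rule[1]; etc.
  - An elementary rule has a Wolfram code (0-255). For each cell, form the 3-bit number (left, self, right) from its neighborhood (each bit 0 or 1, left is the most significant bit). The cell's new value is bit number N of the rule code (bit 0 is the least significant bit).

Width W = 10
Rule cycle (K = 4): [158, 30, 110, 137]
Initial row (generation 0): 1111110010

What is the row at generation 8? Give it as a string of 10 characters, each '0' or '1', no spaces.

Gen 0: 1111110010
Gen 1 (rule 158): 1111101111
Gen 2 (rule 30): 1000001000
Gen 3 (rule 110): 1000011000
Gen 4 (rule 137): 0011010011
Gen 5 (rule 158): 0110011110
Gen 6 (rule 30): 1101110001
Gen 7 (rule 110): 1111010011
Gen 8 (rule 137): 1110000010

Answer: 1110000010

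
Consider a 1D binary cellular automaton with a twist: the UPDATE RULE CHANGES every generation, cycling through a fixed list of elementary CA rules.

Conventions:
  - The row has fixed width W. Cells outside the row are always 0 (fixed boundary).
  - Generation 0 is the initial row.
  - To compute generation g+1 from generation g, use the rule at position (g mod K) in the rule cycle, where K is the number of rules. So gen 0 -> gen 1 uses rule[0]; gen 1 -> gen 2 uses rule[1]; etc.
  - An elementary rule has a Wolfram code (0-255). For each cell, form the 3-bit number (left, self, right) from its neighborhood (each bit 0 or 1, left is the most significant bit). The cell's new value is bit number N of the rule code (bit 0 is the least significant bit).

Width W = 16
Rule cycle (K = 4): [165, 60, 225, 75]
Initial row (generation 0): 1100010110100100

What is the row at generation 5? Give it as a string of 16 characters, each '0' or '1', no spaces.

Gen 0: 1100010110100100
Gen 1 (rule 165): 0001011001100101
Gen 2 (rule 60): 0001110101010111
Gen 3 (rule 225): 1100111010101011
Gen 4 (rule 75): 1101101000000011
Gen 5 (rule 165): 0010011011111000

Answer: 0010011011111000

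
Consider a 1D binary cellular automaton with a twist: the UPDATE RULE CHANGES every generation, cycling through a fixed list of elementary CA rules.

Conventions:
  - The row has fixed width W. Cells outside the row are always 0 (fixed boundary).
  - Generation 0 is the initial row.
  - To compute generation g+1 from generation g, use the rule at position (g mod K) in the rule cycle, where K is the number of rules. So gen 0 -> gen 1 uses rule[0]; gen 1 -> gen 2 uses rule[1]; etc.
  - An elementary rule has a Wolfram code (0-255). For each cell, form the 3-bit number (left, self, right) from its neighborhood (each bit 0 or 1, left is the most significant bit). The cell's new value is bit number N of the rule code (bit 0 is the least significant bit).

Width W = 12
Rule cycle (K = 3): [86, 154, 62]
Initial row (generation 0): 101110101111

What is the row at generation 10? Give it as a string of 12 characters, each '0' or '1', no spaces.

Answer: 000001110101

Derivation:
Gen 0: 101110101111
Gen 1 (rule 86): 100010100001
Gen 2 (rule 154): 010100010010
Gen 3 (rule 62): 111110111111
Gen 4 (rule 86): 000010000001
Gen 5 (rule 154): 000101000010
Gen 6 (rule 62): 001111100111
Gen 7 (rule 86): 010000111001
Gen 8 (rule 154): 101001110110
Gen 9 (rule 62): 111111001101
Gen 10 (rule 86): 000001110101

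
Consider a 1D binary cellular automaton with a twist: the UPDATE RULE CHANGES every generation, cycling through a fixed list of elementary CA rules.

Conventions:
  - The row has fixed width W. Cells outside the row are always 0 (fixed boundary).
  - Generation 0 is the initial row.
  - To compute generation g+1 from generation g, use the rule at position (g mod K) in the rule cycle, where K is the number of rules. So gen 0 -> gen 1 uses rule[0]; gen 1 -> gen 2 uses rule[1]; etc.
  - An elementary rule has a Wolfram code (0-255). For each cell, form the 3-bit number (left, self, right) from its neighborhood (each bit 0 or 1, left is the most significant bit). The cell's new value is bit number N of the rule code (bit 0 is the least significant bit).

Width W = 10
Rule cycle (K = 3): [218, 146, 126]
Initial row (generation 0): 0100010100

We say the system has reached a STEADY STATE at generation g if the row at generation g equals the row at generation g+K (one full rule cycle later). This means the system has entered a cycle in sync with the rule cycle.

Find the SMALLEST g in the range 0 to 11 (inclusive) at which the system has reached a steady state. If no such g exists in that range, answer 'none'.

Gen 0: 0100010100
Gen 1 (rule 218): 1010100010
Gen 2 (rule 146): 0000010101
Gen 3 (rule 126): 0000111111
Gen 4 (rule 218): 0001111111
Gen 5 (rule 146): 0010111110
Gen 6 (rule 126): 0111100011
Gen 7 (rule 218): 1111110111
Gen 8 (rule 146): 0111100010
Gen 9 (rule 126): 1100110111
Gen 10 (rule 218): 1111110111
Gen 11 (rule 146): 0111100010
Gen 12 (rule 126): 1100110111
Gen 13 (rule 218): 1111110111
Gen 14 (rule 146): 0111100010

Answer: 7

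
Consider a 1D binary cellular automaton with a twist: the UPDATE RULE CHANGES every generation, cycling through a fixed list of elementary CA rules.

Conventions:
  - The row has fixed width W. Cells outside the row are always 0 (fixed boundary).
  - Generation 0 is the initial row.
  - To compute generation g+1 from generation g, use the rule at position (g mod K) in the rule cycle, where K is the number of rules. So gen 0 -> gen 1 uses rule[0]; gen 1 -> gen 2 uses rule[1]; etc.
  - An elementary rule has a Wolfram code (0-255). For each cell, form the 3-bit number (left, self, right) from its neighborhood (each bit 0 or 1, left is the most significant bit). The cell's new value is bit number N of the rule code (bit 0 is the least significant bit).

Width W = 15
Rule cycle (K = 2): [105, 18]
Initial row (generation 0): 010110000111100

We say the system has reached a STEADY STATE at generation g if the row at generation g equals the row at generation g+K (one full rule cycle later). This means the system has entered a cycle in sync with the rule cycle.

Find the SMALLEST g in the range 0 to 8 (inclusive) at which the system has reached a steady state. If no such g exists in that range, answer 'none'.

Answer: none

Derivation:
Gen 0: 010110000111100
Gen 1 (rule 105): 001110110100101
Gen 2 (rule 18): 010000000011000
Gen 3 (rule 105): 000111111011011
Gen 4 (rule 18): 001000000000000
Gen 5 (rule 105): 100011111111111
Gen 6 (rule 18): 010100000000000
Gen 7 (rule 105): 001001111111111
Gen 8 (rule 18): 010110000000000
Gen 9 (rule 105): 001110111111111
Gen 10 (rule 18): 010000000000000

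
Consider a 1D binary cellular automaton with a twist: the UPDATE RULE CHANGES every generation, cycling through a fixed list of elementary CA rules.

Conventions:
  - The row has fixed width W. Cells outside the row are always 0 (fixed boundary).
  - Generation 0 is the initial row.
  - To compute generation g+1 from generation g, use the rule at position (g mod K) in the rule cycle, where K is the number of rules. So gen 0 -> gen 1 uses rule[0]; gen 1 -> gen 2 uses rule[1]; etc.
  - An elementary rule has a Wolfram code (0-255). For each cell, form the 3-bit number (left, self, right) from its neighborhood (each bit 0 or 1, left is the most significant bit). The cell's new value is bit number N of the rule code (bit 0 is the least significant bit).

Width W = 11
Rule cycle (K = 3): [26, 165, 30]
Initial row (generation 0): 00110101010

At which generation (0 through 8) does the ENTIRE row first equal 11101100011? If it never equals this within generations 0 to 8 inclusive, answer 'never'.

Gen 0: 00110101010
Gen 1 (rule 26): 01100000001
Gen 2 (rule 165): 00001111101
Gen 3 (rule 30): 00011000001
Gen 4 (rule 26): 00110100010
Gen 5 (rule 165): 10001101010
Gen 6 (rule 30): 11011001011
Gen 7 (rule 26): 10010110010
Gen 8 (rule 165): 10011000010

Answer: never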